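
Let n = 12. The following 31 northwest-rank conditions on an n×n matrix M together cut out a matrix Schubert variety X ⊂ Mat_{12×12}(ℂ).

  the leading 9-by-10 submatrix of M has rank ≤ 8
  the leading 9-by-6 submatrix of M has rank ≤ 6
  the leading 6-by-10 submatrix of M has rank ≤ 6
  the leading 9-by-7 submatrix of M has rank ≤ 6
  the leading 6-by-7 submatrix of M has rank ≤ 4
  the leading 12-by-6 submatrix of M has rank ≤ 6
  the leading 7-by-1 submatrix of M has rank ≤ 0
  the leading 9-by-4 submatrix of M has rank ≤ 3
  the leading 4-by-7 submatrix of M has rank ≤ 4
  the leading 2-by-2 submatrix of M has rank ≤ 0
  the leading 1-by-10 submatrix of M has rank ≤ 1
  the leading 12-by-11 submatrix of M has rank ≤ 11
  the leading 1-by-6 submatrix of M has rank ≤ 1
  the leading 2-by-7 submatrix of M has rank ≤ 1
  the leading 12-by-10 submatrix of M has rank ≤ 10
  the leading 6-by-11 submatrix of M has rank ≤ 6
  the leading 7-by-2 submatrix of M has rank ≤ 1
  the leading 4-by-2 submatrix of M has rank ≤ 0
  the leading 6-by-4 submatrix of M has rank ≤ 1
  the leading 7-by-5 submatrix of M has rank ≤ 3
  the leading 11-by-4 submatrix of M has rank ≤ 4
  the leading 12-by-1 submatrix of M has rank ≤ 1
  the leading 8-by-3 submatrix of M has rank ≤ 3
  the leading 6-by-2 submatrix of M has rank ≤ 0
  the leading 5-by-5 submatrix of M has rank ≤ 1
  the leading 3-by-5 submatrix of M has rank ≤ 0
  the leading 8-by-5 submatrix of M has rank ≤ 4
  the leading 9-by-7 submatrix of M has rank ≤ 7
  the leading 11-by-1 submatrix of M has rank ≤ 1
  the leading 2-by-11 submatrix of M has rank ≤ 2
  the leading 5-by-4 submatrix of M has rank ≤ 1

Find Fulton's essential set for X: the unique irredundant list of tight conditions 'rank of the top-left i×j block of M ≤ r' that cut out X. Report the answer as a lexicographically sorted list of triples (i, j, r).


Rank table r_w(12×12) implied by the 31 constraints:

  i=1: 0, 0, 0, 0, 0, 1, 1, 1, 1, 1, 1, 1
  i=2: 0, 0, 0, 0, 0, 1, 1, 2, 2, 2, 2, 2
  i=3: 0, 0, 0, 0, 0, 1, 2, 3, 3, 3, 3, 3
  i=4: 0, 0, 1, 1, 1, 2, 3, 4, 4, 4, 4, 4
  i=5: 0, 0, 1, 1, 1, 2, 3, 4, 5, 5, 5, 5
  i=6: 0, 0, 1, 1, 2, 3, 4, 5, 6, 6, 6, 6
  i=7: 0, 1, 2, 2, 3, 4, 5, 6, 7, 7, 7, 7
  i=8: 1, 2, 3, 3, 4, 5, 6, 7, 8, 8, 8, 8
  i=9: 1, 2, 3, 3, 4, 5, 6, 7, 8, 8, 9, 9
  i=10: 1, 2, 3, 4, 5, 6, 7, 8, 9, 9, 10, 10
  i=11: 1, 2, 3, 4, 5, 6, 7, 8, 9, 10, 11, 11
  i=12: 1, 2, 3, 4, 5, 6, 7, 8, 9, 10, 11, 12

giving w = (6, 8, 7, 3, 9, 5, 2, 1, 11, 4, 10, 12) via Δ²R.

D(w) has 28 cells with 8 SE-corners; essential set:

[(2, 7, 1), (3, 5, 0), (5, 5, 1), (6, 2, 0), (6, 4, 1), (7, 1, 0), (9, 4, 3), (9, 10, 8)]


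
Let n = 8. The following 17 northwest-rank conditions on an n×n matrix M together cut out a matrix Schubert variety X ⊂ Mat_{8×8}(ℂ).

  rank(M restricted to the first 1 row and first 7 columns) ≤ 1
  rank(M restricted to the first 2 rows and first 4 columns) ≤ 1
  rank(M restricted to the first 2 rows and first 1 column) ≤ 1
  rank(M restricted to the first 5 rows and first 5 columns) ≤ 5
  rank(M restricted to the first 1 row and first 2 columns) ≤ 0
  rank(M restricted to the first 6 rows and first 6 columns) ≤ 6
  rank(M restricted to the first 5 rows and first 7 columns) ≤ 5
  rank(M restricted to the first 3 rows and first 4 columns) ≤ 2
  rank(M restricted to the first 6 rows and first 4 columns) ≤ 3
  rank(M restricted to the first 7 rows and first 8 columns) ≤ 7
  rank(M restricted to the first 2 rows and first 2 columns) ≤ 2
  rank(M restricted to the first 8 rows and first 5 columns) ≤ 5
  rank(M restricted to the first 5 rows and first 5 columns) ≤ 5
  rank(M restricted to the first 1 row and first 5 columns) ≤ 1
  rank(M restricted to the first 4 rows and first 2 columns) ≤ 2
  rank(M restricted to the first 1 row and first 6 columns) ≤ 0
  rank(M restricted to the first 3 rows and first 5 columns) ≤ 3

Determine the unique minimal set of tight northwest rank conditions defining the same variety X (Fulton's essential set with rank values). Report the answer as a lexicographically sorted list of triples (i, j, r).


Rank table r_w(8×8) implied by the 17 constraints:

  i=1: 0, 0, 0, 0, 0, 0, 1, 1
  i=2: 1, 1, 1, 1, 1, 1, 2, 2
  i=3: 1, 2, 2, 2, 2, 2, 3, 3
  i=4: 1, 2, 3, 3, 3, 3, 4, 4
  i=5: 1, 2, 3, 3, 4, 4, 5, 5
  i=6: 1, 2, 3, 3, 4, 5, 6, 6
  i=7: 1, 2, 3, 4, 5, 6, 7, 7
  i=8: 1, 2, 3, 4, 5, 6, 7, 8

hence w(1..8) = (7, 1, 2, 3, 5, 6, 4, 8).

D(w) has 8 cells with 2 SE-corners; essential set:

[(1, 6, 0), (6, 4, 3)]


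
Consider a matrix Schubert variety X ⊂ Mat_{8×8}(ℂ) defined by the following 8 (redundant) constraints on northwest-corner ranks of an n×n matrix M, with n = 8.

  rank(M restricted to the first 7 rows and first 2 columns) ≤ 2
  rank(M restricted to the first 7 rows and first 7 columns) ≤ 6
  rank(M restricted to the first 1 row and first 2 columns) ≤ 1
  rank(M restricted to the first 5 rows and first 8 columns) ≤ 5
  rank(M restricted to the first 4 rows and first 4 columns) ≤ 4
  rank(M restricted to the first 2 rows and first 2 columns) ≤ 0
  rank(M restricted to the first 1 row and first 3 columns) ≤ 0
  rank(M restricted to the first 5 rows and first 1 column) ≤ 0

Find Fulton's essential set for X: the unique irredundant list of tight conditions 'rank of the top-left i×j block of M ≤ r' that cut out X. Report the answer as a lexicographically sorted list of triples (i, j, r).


Recovering R(i,j) via the rank-extension bound from the 8 conditions:

  0 0 0 1 1 1 1 1
  0 0 1 2 2 2 2 2
  0 1 2 3 3 3 3 3
  0 1 2 3 4 4 4 4
  0 1 2 3 4 5 5 5
  1 2 3 4 5 6 6 6
  1 2 3 4 5 6 6 7
  1 2 3 4 5 6 7 8

second differences of R give the permutation w = (4, 3, 2, 5, 6, 1, 8, 7).

ℓ(w)=9; the 4 essential cells (i,j,r):

[(1, 3, 0), (2, 2, 0), (5, 1, 0), (7, 7, 6)]


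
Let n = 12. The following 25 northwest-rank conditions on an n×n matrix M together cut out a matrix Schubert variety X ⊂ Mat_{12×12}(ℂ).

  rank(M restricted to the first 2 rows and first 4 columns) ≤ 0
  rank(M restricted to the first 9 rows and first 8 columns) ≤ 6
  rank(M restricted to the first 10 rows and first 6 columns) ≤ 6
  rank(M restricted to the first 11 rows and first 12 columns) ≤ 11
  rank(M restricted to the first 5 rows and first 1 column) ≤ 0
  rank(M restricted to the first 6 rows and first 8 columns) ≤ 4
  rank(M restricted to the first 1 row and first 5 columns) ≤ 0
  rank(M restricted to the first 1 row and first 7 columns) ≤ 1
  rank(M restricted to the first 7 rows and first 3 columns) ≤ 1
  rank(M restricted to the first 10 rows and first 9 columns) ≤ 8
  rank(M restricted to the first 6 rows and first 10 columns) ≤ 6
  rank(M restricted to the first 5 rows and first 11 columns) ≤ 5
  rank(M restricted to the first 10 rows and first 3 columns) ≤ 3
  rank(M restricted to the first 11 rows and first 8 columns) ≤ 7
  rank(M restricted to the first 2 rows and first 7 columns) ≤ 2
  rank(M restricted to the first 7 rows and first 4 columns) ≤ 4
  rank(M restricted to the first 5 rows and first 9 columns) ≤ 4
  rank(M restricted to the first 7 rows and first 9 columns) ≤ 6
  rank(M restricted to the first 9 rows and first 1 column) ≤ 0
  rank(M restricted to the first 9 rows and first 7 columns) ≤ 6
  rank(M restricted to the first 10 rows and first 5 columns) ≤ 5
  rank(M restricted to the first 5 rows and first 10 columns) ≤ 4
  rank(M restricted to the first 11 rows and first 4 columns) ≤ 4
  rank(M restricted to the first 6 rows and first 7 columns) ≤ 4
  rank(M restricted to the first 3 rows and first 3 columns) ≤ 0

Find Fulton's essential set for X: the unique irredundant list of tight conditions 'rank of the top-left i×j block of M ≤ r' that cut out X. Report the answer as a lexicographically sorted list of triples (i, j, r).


Recovering R(i,j) via the rank-extension bound from the 25 conditions:

  row 1: 0 0 0 0 0 1 1 1 1 1 1 1
  row 2: 0 0 0 0 1 2 2 2 2 2 2 2
  row 3: 0 0 0 1 2 3 3 3 3 3 3 3
  row 4: 0 1 1 2 3 4 4 4 4 4 4 4
  row 5: 0 1 1 2 3 4 4 4 4 4 5 5
  row 6: 0 1 1 2 3 4 4 4 5 5 6 6
  row 7: 0 1 1 2 3 4 5 5 6 6 7 7
  row 8: 0 1 2 3 4 5 6 6 7 7 8 8
  row 9: 0 1 2 3 4 5 6 6 7 8 9 9
  row 10: 1 2 3 4 5 6 7 7 8 9 10 10
  row 11: 1 2 3 4 5 6 7 7 8 9 10 11
  row 12: 1 2 3 4 5 6 7 8 9 10 11 12

the unique w with this rank table is (6, 5, 4, 2, 11, 9, 7, 3, 10, 1, 12, 8).

9 SE-corners of the 29-cell Rothe diagram give Ess(w):

[(1, 5, 0), (2, 4, 0), (3, 3, 0), (5, 10, 4), (6, 8, 4), (7, 3, 1), (9, 1, 0), (9, 8, 6), (11, 8, 7)]


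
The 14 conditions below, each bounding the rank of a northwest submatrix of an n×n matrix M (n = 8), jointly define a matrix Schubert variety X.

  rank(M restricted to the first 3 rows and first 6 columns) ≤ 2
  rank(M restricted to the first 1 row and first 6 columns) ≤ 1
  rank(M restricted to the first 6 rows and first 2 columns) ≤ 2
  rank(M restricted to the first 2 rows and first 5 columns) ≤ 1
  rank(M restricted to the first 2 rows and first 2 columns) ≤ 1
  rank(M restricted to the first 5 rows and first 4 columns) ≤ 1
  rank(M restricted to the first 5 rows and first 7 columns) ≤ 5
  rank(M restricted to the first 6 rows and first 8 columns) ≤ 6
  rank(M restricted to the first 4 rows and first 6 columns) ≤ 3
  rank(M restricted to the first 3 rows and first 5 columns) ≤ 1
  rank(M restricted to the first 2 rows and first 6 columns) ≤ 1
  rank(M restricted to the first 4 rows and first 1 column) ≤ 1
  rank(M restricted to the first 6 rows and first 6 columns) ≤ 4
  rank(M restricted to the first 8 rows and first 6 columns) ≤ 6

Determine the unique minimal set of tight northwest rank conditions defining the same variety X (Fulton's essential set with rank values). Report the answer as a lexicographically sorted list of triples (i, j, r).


Reconstructing r_w from the 14 given conditions:

  row 1: 1, 1, 1, 1, 1, 1, 1, 1
  row 2: 1, 1, 1, 1, 1, 1, 2, 2
  row 3: 1, 1, 1, 1, 1, 2, 3, 3
  row 4: 1, 1, 1, 1, 2, 3, 4, 4
  row 5: 1, 1, 1, 1, 2, 3, 4, 5
  row 6: 1, 2, 2, 2, 3, 4, 5, 6
  row 7: 1, 2, 3, 3, 4, 5, 6, 7
  row 8: 1, 2, 3, 4, 5, 6, 7, 8

second differences of R give the permutation w = (1, 7, 6, 5, 8, 2, 3, 4).

|D(w)|=15, |Ess(w)|=3:

[(2, 6, 1), (3, 5, 1), (5, 4, 1)]


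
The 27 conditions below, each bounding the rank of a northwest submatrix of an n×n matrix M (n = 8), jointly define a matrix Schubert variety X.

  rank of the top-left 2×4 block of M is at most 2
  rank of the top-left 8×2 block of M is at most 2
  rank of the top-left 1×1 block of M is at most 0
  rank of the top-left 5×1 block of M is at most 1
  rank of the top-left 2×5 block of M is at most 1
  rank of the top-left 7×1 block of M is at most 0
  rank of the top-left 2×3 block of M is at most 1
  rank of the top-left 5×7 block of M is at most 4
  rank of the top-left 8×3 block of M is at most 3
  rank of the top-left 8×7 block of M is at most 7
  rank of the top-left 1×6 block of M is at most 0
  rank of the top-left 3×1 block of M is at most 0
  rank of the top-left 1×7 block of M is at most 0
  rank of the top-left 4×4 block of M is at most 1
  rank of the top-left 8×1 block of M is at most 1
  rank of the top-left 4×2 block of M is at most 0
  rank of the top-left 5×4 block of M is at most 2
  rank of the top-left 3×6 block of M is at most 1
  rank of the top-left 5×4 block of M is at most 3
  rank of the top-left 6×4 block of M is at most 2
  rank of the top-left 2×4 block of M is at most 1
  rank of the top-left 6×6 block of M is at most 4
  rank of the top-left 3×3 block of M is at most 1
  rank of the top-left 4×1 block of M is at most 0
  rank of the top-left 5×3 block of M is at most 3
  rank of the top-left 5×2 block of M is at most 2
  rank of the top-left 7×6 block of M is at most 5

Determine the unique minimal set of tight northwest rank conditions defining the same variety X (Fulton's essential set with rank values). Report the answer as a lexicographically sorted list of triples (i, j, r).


The tightest implied rank at each (i,j), from the 27 conditions:

  0 | 0 | 0 | 0 | 0 | 0 | 0 | 1
  0 | 0 | 1 | 1 | 1 | 1 | 1 | 2
  0 | 0 | 1 | 1 | 1 | 1 | 2 | 3
  0 | 0 | 1 | 1 | 2 | 2 | 3 | 4
  0 | 1 | 2 | 2 | 3 | 3 | 4 | 5
  0 | 1 | 2 | 2 | 3 | 4 | 5 | 6
  0 | 1 | 2 | 3 | 4 | 5 | 6 | 7
  1 | 2 | 3 | 4 | 5 | 6 | 7 | 8

second differences of R give the permutation w = (8, 3, 7, 5, 2, 6, 4, 1).

Rothe diagram D(w) (21 cells), 6 SE-corners (essential conditions):

[(1, 7, 0), (3, 6, 1), (4, 2, 0), (4, 4, 1), (6, 4, 2), (7, 1, 0)]


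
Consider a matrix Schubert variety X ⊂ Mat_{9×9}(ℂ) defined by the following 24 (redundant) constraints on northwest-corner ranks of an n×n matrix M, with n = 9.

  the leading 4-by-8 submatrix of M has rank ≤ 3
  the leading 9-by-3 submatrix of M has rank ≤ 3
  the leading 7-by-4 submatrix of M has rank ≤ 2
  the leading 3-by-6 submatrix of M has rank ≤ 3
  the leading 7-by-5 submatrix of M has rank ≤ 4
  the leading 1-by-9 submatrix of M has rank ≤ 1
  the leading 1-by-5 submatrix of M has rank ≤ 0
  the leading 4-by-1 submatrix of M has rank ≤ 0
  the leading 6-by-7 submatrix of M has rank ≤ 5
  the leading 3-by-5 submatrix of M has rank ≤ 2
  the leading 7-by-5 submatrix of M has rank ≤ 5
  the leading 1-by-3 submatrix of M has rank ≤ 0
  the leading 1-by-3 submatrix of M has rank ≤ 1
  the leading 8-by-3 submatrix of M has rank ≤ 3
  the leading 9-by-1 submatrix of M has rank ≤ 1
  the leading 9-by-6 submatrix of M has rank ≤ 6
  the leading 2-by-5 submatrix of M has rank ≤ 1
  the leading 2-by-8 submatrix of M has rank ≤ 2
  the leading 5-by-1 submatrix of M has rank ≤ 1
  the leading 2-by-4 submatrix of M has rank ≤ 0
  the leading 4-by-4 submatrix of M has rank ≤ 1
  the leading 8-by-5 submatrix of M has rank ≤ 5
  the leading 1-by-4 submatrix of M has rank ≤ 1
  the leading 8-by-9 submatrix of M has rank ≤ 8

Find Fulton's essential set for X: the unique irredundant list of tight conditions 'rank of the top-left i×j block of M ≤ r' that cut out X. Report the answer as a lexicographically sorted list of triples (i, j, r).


Propagating the 24 rank bounds to every northwest block:

  R[1]: 0, 0, 0, 0, 0, 1, 1, 1, 1
  R[2]: 0, 0, 0, 0, 1, 2, 2, 2, 2
  R[3]: 0, 1, 1, 1, 2, 3, 3, 3, 3
  R[4]: 0, 1, 1, 1, 2, 3, 3, 3, 4
  R[5]: 1, 2, 2, 2, 3, 4, 4, 4, 5
  R[6]: 1, 2, 2, 2, 3, 4, 5, 5, 6
  R[7]: 1, 2, 2, 2, 3, 4, 5, 6, 7
  R[8]: 1, 2, 3, 3, 4, 5, 6, 7, 8
  R[9]: 1, 2, 3, 4, 5, 6, 7, 8, 9

so w = (6, 5, 2, 9, 1, 7, 8, 3, 4).

6 SE-corners of the 19-cell Rothe diagram give Ess(w):

[(1, 5, 0), (2, 4, 0), (4, 1, 0), (4, 4, 1), (4, 8, 3), (7, 4, 2)]


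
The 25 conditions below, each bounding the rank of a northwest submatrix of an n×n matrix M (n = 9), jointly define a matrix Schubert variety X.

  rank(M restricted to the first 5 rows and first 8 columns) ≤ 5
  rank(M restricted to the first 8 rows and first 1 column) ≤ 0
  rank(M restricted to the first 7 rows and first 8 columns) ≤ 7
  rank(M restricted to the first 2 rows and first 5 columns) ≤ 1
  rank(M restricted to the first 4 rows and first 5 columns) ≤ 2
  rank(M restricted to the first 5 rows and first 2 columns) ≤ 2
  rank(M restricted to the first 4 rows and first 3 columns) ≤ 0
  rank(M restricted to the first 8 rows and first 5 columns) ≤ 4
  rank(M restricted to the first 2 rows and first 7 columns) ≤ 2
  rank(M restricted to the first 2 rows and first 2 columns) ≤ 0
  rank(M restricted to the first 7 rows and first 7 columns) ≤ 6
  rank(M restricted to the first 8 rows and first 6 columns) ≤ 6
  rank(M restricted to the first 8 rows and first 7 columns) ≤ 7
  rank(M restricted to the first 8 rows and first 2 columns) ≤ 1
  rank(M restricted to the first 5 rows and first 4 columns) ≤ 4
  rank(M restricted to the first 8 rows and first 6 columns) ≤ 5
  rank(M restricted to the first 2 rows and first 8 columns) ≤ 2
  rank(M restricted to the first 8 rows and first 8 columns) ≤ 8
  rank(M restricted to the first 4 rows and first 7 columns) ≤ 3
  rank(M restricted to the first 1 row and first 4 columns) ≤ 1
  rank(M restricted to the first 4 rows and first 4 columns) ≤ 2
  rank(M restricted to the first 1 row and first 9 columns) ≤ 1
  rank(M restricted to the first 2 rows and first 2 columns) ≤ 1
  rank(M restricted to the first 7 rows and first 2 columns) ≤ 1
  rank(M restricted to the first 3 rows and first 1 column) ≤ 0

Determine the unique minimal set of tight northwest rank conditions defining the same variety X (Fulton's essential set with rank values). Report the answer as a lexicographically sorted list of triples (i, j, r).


Reconstructing r_w from the 25 given conditions:

  R[1]: 0 0 0 1 1 1 1 1 1
  R[2]: 0 0 0 1 1 2 2 2 2
  R[3]: 0 0 0 1 2 3 3 3 3
  R[4]: 0 0 0 1 2 3 3 4 4
  R[5]: 0 1 1 2 3 4 4 5 5
  R[6]: 0 1 2 3 4 5 5 6 6
  R[7]: 0 1 2 3 4 5 6 7 7
  R[8]: 0 1 2 3 4 5 6 7 8
  R[9]: 1 2 3 4 5 6 7 8 9

second differences of R give the permutation w = (4, 6, 5, 8, 2, 3, 7, 9, 1).

4 SE-corners of the 18-cell Rothe diagram give Ess(w):

[(2, 5, 1), (4, 3, 0), (4, 7, 3), (8, 1, 0)]


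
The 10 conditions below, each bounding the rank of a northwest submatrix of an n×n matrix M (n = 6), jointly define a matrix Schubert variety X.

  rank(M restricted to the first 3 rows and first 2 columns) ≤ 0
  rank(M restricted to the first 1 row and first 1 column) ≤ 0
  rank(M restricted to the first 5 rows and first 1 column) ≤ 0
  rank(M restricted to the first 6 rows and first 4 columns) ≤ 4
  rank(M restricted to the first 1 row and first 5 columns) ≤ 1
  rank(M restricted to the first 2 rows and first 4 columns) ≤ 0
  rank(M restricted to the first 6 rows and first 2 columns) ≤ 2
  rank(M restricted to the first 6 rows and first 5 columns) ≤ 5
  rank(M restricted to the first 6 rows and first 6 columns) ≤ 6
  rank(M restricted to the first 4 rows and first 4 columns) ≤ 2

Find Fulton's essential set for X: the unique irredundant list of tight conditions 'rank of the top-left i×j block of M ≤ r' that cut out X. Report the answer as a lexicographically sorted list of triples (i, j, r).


Recovering R(i,j) via the rank-extension bound from the 10 conditions:

  0  0  0  0  1  1
  0  0  0  0  1  2
  0  0  1  1  2  3
  0  1  2  2  3  4
  0  1  2  3  4  5
  1  2  3  4  5  6

second differences of R give the permutation w = (5, 6, 3, 2, 4, 1).

D(w) has 12 cells with 3 SE-corners; essential set:

[(2, 4, 0), (3, 2, 0), (5, 1, 0)]


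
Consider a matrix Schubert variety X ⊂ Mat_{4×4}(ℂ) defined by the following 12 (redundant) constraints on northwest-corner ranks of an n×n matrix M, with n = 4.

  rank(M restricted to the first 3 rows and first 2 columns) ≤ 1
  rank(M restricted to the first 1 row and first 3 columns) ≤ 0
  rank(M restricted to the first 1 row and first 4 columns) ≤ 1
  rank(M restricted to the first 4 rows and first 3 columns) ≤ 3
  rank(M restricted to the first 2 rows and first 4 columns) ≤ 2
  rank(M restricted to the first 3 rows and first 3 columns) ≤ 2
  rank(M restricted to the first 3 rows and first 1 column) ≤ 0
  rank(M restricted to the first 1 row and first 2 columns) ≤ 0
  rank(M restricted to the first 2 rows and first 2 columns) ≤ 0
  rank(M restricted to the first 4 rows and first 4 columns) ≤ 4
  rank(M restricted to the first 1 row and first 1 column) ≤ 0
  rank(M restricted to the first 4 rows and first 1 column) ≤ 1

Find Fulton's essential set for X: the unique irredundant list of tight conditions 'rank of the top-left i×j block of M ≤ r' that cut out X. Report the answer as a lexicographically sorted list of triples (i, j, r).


Rank table r_w(4×4) implied by the 12 constraints:

  i=1: 0 | 0 | 0 | 1
  i=2: 0 | 0 | 1 | 2
  i=3: 0 | 1 | 2 | 3
  i=4: 1 | 2 | 3 | 4

the unique w with this rank table is (4, 3, 2, 1).

ℓ(w)=6; the 3 essential cells (i,j,r):

[(1, 3, 0), (2, 2, 0), (3, 1, 0)]


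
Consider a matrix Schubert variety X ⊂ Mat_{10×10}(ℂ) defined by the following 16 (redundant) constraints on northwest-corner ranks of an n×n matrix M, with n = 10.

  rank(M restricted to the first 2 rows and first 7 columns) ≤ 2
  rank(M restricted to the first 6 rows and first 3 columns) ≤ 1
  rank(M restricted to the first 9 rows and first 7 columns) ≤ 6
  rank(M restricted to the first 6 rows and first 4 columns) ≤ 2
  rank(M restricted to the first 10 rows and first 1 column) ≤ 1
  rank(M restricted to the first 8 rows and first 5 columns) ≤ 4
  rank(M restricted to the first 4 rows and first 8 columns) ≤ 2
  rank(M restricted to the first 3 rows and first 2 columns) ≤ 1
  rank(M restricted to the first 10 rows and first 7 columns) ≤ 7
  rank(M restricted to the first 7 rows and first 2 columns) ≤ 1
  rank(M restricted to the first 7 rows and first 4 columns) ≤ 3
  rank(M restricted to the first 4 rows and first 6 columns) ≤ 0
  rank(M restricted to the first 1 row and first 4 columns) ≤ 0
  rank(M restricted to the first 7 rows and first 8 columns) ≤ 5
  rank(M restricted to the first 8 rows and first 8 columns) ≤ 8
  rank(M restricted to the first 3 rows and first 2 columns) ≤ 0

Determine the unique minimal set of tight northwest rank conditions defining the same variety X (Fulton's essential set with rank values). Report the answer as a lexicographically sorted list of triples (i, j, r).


Computing R[i][j] = min implied NW-rank bound (n=10, 16 conditions):

  row 1: 0, 0, 0, 0, 0, 0, 1, 1, 1, 1
  row 2: 0, 0, 0, 0, 0, 0, 1, 2, 2, 2
  row 3: 0, 0, 0, 0, 0, 0, 1, 2, 3, 3
  row 4: 0, 0, 0, 0, 0, 0, 1, 2, 3, 4
  row 5: 1, 1, 1, 1, 1, 1, 2, 3, 4, 5
  row 6: 1, 1, 1, 2, 2, 2, 3, 4, 5, 6
  row 7: 1, 1, 2, 3, 3, 3, 4, 5, 6, 7
  row 8: 1, 2, 3, 4, 4, 4, 5, 6, 7, 8
  row 9: 1, 2, 3, 4, 5, 5, 6, 7, 8, 9
  row 10: 1, 2, 3, 4, 5, 6, 7, 8, 9, 10

reading off 1-entries of Δ²R: w = (7, 8, 9, 10, 1, 4, 3, 2, 5, 6).

ℓ(w)=27; the 3 essential cells (i,j,r):

[(4, 6, 0), (6, 3, 1), (7, 2, 1)]


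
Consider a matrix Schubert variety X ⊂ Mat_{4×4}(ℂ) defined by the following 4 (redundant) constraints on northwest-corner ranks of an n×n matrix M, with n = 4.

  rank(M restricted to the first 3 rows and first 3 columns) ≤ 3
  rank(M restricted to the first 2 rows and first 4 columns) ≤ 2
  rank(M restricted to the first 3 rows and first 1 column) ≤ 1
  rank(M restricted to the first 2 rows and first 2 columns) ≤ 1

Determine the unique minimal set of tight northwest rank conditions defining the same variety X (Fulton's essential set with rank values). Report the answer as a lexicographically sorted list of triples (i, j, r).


Propagating the 4 rank bounds to every northwest block:

  i=1: 1, 1, 1, 1
  i=2: 1, 1, 2, 2
  i=3: 1, 2, 3, 3
  i=4: 1, 2, 3, 4

second differences of R give the permutation w = (1, 3, 2, 4).

Rothe diagram D(w) (1 cell), 1 SE-corner (essential condition):

[(2, 2, 1)]


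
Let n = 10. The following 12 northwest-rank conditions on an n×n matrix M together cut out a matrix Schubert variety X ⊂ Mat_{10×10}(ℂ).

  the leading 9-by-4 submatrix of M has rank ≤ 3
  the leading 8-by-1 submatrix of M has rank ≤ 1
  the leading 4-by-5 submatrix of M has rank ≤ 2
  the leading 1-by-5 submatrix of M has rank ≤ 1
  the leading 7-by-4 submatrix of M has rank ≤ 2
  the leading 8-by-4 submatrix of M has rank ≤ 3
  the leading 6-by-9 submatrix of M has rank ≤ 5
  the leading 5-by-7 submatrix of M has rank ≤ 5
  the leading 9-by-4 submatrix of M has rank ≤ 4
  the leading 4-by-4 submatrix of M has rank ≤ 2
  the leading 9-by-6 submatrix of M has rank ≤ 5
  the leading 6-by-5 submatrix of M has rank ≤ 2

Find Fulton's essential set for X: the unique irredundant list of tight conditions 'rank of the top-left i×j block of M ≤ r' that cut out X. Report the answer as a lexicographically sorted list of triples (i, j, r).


Propagating the 12 rank bounds to every northwest block:

  R[1]: 1 | 1 | 1 | 1 | 1 | 1 | 1 | 1 | 1 | 1
  R[2]: 1 | 2 | 2 | 2 | 2 | 2 | 2 | 2 | 2 | 2
  R[3]: 1 | 2 | 2 | 2 | 2 | 3 | 3 | 3 | 3 | 3
  R[4]: 1 | 2 | 2 | 2 | 2 | 3 | 4 | 4 | 4 | 4
  R[5]: 1 | 2 | 2 | 2 | 2 | 3 | 4 | 5 | 5 | 5
  R[6]: 1 | 2 | 2 | 2 | 2 | 3 | 4 | 5 | 5 | 6
  R[7]: 1 | 2 | 2 | 2 | 3 | 4 | 5 | 6 | 6 | 7
  R[8]: 1 | 2 | 3 | 3 | 4 | 5 | 6 | 7 | 7 | 8
  R[9]: 1 | 2 | 3 | 3 | 4 | 5 | 6 | 7 | 8 | 9
  R[10]: 1 | 2 | 3 | 4 | 5 | 6 | 7 | 8 | 9 | 10

so w = (1, 2, 6, 7, 8, 10, 5, 3, 9, 4).

|D(w)|=16, |Ess(w)|=4:

[(6, 5, 2), (6, 9, 5), (7, 4, 2), (9, 4, 3)]


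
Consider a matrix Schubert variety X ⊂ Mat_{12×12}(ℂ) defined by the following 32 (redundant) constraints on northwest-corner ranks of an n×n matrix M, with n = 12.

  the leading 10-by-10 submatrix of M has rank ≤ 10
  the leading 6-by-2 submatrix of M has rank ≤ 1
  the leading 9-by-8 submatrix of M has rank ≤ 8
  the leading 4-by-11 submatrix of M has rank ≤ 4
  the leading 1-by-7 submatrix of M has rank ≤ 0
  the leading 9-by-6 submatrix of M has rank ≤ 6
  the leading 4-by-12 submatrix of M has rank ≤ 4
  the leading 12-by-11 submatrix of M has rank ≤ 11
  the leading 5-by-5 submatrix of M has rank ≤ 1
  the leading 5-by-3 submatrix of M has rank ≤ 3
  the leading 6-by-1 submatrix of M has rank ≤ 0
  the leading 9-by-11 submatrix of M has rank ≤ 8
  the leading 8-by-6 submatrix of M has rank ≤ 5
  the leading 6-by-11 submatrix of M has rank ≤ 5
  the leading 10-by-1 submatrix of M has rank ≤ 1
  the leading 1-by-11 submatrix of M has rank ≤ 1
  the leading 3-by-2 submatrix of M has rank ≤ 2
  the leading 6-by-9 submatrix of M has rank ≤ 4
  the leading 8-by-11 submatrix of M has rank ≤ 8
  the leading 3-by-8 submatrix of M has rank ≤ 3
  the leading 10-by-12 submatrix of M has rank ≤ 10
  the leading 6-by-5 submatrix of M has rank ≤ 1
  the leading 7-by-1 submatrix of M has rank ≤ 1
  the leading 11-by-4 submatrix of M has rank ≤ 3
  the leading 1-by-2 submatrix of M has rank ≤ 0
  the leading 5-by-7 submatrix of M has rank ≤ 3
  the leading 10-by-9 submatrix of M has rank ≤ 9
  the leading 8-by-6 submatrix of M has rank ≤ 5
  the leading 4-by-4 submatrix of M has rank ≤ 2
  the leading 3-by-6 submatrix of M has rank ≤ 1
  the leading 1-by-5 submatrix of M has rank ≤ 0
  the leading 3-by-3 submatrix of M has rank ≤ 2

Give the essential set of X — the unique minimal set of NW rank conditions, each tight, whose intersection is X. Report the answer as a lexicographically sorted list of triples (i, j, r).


Propagating the 32 rank bounds to every northwest block:

  row 1: 0 | 0 | 0 | 0 | 0 | 0 | 0 | 1 | 1 | 1 | 1 | 1
  row 2: 0 | 1 | 1 | 1 | 1 | 1 | 1 | 2 | 2 | 2 | 2 | 2
  row 3: 0 | 1 | 1 | 1 | 1 | 1 | 2 | 3 | 3 | 3 | 3 | 3
  row 4: 0 | 1 | 1 | 1 | 1 | 2 | 3 | 4 | 4 | 4 | 4 | 4
  row 5: 0 | 1 | 1 | 1 | 1 | 2 | 3 | 4 | 4 | 5 | 5 | 5
  row 6: 0 | 1 | 1 | 1 | 1 | 2 | 3 | 4 | 4 | 5 | 5 | 6
  row 7: 1 | 2 | 2 | 2 | 2 | 3 | 4 | 5 | 5 | 6 | 6 | 7
  row 8: 1 | 2 | 3 | 3 | 3 | 4 | 5 | 6 | 6 | 7 | 7 | 8
  row 9: 1 | 2 | 3 | 3 | 4 | 5 | 6 | 7 | 7 | 8 | 8 | 9
  row 10: 1 | 2 | 3 | 3 | 4 | 5 | 6 | 7 | 8 | 9 | 9 | 10
  row 11: 1 | 2 | 3 | 3 | 4 | 5 | 6 | 7 | 8 | 9 | 10 | 11
  row 12: 1 | 2 | 3 | 4 | 5 | 6 | 7 | 8 | 9 | 10 | 11 | 12

hence w(1..12) = (8, 2, 7, 6, 10, 12, 1, 3, 5, 9, 11, 4).

Fulton essential set (7 of the 31 Rothe cells):

[(1, 7, 0), (3, 6, 1), (6, 1, 0), (6, 5, 1), (6, 9, 4), (6, 11, 5), (11, 4, 3)]


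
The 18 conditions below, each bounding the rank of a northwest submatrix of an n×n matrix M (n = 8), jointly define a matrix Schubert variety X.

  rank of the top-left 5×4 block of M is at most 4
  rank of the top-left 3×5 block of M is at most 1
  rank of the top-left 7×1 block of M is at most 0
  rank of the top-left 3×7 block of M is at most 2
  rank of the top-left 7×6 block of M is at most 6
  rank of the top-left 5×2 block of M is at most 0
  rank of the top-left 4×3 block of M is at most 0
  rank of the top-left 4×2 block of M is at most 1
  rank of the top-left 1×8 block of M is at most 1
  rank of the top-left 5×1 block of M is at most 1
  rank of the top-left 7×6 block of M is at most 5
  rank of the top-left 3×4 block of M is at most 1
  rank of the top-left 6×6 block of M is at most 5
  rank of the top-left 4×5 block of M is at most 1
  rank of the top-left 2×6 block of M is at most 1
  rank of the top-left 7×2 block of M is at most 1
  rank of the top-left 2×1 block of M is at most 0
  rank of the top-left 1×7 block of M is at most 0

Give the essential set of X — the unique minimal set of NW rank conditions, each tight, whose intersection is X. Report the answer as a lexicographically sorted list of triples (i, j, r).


Reconstructing r_w from the 18 given conditions:

  0  0  0  0  0  0  0  1
  0  0  0  1  1  1  1  2
  0  0  0  1  1  2  2  3
  0  0  0  1  1  2  3  4
  0  0  1  2  2  3  4  5
  0  1  2  3  3  4  5  6
  0  1  2  3  4  5  6  7
  1  2  3  4  5  6  7  8

giving w = (8, 4, 6, 7, 3, 2, 5, 1) via Δ²R.

5 SE-corners of the 22-cell Rothe diagram give Ess(w):

[(1, 7, 0), (4, 3, 0), (4, 5, 1), (5, 2, 0), (7, 1, 0)]


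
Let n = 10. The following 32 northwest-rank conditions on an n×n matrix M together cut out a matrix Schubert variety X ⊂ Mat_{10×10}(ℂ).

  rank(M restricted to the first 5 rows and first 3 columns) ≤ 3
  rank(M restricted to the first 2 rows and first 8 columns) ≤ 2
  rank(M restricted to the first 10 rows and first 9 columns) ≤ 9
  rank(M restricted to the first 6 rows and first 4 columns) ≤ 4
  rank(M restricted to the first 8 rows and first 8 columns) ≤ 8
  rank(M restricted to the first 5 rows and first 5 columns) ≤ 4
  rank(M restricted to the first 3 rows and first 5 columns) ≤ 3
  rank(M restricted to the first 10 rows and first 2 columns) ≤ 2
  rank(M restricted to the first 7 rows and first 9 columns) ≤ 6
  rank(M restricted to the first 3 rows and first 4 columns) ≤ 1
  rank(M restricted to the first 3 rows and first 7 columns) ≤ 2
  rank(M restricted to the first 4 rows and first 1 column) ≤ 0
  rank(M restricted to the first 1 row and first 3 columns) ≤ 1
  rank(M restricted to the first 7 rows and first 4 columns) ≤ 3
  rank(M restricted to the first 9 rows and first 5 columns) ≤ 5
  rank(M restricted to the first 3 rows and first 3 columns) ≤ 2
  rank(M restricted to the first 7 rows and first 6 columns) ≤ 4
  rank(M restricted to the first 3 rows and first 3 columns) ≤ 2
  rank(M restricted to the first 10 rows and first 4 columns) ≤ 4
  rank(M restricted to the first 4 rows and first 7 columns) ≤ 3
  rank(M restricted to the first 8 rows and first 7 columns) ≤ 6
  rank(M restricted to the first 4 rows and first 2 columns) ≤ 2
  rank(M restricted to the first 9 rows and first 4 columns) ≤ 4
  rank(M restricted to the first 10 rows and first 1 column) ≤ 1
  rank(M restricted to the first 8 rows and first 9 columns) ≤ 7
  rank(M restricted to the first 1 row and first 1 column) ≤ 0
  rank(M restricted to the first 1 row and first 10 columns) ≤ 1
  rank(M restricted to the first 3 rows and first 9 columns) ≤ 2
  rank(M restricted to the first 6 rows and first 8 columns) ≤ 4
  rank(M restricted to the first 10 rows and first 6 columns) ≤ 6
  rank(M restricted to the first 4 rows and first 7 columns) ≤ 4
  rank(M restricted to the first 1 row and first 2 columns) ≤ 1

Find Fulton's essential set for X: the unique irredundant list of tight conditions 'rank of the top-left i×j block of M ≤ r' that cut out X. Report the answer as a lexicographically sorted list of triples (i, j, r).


The tightest implied rank at each (i,j), from the 32 conditions:

  R[1]: 0  1  1  1  1  1  1  1  1  1
  R[2]: 0  1  1  1  2  2  2  2  2  2
  R[3]: 0  1  1  1  2  2  2  2  2  3
  R[4]: 0  1  2  2  3  3  3  3  3  4
  R[5]: 1  2  3  3  4  4  4  4  4  5
  R[6]: 1  2  3  3  4  4  4  4  5  6
  R[7]: 1  2  3  3  4  4  5  5  6  7
  R[8]: 1  2  3  4  5  5  6  6  7  8
  R[9]: 1  2  3  4  5  6  7  7  8  9
  R[10]: 1  2  3  4  5  6  7  8  9  10

hence w(1..10) = (2, 5, 10, 3, 1, 9, 7, 4, 6, 8).

6 SE-corners of the 18-cell Rothe diagram give Ess(w):

[(3, 4, 1), (3, 9, 2), (4, 1, 0), (6, 8, 4), (7, 4, 3), (7, 6, 4)]


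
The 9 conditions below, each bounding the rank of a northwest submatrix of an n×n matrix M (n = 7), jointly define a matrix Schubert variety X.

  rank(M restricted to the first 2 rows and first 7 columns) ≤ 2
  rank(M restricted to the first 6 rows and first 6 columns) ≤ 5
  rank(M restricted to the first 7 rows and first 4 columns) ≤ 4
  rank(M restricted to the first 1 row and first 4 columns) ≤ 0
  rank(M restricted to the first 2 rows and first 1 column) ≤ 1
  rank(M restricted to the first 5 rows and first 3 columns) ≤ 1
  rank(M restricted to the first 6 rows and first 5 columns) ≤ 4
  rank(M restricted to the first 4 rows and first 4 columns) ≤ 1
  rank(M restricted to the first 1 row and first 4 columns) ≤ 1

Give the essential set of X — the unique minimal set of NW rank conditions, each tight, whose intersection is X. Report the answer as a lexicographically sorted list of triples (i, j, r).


The tightest implied rank at each (i,j), from the 9 conditions:

  i=1: 0 | 0 | 0 | 0 | 1 | 1 | 1
  i=2: 1 | 1 | 1 | 1 | 2 | 2 | 2
  i=3: 1 | 1 | 1 | 1 | 2 | 3 | 3
  i=4: 1 | 1 | 1 | 1 | 2 | 3 | 4
  i=5: 1 | 1 | 1 | 2 | 3 | 4 | 5
  i=6: 1 | 2 | 2 | 3 | 4 | 5 | 6
  i=7: 1 | 2 | 3 | 4 | 5 | 6 | 7

hence w(1..7) = (5, 1, 6, 7, 4, 2, 3).

ℓ(w)=12; the 3 essential cells (i,j,r):

[(1, 4, 0), (4, 4, 1), (5, 3, 1)]


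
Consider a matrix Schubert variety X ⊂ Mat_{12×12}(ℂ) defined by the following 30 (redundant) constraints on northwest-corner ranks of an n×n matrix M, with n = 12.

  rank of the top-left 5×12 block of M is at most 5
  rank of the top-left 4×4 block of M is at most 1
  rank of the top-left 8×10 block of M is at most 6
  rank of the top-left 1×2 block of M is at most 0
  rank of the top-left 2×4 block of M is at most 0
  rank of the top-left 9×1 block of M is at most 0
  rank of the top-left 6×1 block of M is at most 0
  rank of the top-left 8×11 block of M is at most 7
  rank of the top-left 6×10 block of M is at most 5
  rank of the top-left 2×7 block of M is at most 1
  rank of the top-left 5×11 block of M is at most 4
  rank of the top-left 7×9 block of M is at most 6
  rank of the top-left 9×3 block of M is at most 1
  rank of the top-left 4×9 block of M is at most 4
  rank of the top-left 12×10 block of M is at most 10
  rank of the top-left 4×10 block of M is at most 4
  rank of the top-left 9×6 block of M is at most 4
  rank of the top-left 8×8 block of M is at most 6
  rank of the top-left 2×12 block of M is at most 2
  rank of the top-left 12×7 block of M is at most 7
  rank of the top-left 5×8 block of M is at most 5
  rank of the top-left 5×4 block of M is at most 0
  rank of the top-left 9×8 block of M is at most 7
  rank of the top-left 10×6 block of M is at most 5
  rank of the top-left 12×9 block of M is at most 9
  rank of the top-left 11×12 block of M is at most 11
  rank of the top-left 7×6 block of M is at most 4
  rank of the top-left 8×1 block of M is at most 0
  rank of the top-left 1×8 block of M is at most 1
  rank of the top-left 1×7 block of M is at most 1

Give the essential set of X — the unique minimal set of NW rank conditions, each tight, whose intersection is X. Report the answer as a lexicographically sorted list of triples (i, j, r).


Propagating the 30 rank bounds to every northwest block:

  R[1]: 0 0 0 0 1 1 1 1 1 1 1 1
  R[2]: 0 0 0 0 1 1 1 2 2 2 2 2
  R[3]: 0 0 0 0 1 2 2 3 3 3 3 3
  R[4]: 0 0 0 0 1 2 3 4 4 4 4 4
  R[5]: 0 0 0 0 1 2 3 4 4 4 4 5
  R[6]: 0 1 1 1 2 3 4 5 5 5 5 6
  R[7]: 0 1 1 2 3 4 5 6 6 6 6 7
  R[8]: 0 1 1 2 3 4 5 6 6 6 7 8
  R[9]: 0 1 1 2 3 4 5 6 7 7 8 9
  R[10]: 1 2 2 3 4 5 6 7 8 8 9 10
  R[11]: 1 2 3 4 5 6 7 8 9 9 10 11
  R[12]: 1 2 3 4 5 6 7 8 9 10 11 12

hence w(1..12) = (5, 8, 6, 7, 12, 2, 4, 11, 9, 1, 3, 10).

Fulton essential set (6 of the 34 Rothe cells):

[(2, 7, 1), (5, 4, 0), (5, 11, 4), (8, 10, 6), (9, 1, 0), (9, 3, 1)]


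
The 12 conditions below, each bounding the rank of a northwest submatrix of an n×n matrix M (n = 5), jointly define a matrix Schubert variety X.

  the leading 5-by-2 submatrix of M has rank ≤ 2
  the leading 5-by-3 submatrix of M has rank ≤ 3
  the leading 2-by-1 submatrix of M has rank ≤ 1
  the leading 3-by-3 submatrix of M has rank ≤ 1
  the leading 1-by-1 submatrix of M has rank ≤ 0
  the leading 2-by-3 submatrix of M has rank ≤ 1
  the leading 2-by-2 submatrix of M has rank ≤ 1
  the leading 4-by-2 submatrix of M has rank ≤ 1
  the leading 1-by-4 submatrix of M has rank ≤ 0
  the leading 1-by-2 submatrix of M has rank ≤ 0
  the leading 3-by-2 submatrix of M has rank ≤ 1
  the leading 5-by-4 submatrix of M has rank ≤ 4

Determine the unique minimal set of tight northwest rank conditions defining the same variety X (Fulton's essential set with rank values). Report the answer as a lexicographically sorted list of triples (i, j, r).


Reconstructing r_w from the 12 given conditions:

  R[1]: 0, 0, 0, 0, 1
  R[2]: 1, 1, 1, 1, 2
  R[3]: 1, 1, 1, 2, 3
  R[4]: 1, 1, 2, 3, 4
  R[5]: 1, 2, 3, 4, 5

second differences of R give the permutation w = (5, 1, 4, 3, 2).

D(w) has 7 cells with 3 SE-corners; essential set:

[(1, 4, 0), (3, 3, 1), (4, 2, 1)]


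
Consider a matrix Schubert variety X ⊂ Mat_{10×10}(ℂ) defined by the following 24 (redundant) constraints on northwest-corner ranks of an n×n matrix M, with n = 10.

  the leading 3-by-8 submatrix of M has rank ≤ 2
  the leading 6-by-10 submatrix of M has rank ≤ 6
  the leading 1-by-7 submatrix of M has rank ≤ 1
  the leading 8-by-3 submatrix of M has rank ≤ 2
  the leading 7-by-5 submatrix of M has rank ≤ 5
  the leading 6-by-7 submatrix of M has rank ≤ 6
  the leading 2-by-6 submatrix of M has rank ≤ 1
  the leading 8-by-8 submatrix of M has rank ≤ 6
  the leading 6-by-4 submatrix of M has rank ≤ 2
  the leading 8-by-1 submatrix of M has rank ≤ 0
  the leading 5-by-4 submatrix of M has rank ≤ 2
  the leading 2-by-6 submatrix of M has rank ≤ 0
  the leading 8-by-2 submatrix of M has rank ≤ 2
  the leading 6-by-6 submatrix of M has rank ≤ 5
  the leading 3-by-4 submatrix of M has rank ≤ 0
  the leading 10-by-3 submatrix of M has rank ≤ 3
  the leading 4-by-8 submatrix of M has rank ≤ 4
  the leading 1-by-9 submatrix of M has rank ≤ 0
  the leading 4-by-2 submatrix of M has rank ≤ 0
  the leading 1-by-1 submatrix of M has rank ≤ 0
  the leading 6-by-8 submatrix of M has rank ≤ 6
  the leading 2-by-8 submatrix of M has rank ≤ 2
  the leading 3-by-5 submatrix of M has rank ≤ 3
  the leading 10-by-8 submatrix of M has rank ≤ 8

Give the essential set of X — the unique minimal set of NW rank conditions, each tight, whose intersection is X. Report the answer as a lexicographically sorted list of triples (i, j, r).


Rank table r_w(10×10) implied by the 24 constraints:

  i=1: 0, 0, 0, 0, 0, 0, 0, 0, 0, 1
  i=2: 0, 0, 0, 0, 0, 0, 1, 1, 1, 2
  i=3: 0, 0, 0, 0, 1, 1, 2, 2, 2, 3
  i=4: 0, 0, 1, 1, 2, 2, 3, 3, 3, 4
  i=5: 0, 1, 2, 2, 3, 3, 4, 4, 4, 5
  i=6: 0, 1, 2, 2, 3, 4, 5, 5, 5, 6
  i=7: 0, 1, 2, 3, 4, 5, 6, 6, 6, 7
  i=8: 0, 1, 2, 3, 4, 5, 6, 6, 7, 8
  i=9: 1, 2, 3, 4, 5, 6, 7, 7, 8, 9
  i=10: 1, 2, 3, 4, 5, 6, 7, 8, 9, 10

hence w(1..10) = (10, 7, 5, 3, 2, 6, 4, 9, 1, 8).

Fulton essential set (7 of the 27 Rothe cells):

[(1, 9, 0), (2, 6, 0), (3, 4, 0), (4, 2, 0), (6, 4, 2), (8, 1, 0), (8, 8, 6)]


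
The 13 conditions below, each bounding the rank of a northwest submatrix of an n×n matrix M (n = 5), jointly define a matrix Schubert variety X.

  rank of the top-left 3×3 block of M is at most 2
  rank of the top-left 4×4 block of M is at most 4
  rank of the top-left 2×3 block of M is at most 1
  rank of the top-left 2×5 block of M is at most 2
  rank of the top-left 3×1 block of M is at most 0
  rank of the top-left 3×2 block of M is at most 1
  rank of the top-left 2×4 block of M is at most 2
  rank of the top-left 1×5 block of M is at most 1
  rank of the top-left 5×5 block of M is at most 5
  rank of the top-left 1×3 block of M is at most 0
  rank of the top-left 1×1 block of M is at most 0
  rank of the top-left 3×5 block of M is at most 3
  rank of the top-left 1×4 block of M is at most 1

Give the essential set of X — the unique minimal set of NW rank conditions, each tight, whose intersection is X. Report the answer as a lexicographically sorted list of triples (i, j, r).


Rank table r_w(5×5) implied by the 13 constraints:

  R[1]: 0  0  0  1  1
  R[2]: 0  1  1  2  2
  R[3]: 0  1  2  3  3
  R[4]: 1  2  3  4  4
  R[5]: 1  2  3  4  5

second differences of R give the permutation w = (4, 2, 3, 1, 5).

ℓ(w)=5; the 2 essential cells (i,j,r):

[(1, 3, 0), (3, 1, 0)]
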